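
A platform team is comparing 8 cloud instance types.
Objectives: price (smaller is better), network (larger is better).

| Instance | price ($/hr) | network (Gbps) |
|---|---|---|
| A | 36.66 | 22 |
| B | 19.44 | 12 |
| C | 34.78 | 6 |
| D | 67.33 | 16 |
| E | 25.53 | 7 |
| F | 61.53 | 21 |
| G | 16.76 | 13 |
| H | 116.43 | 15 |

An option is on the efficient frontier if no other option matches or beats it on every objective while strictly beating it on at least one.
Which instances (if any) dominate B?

G: price 16.76≤19.44, network 13≥12 — dominates B.
Others (A, C, D, E, F, H) are each worse than B on at least one objective.

G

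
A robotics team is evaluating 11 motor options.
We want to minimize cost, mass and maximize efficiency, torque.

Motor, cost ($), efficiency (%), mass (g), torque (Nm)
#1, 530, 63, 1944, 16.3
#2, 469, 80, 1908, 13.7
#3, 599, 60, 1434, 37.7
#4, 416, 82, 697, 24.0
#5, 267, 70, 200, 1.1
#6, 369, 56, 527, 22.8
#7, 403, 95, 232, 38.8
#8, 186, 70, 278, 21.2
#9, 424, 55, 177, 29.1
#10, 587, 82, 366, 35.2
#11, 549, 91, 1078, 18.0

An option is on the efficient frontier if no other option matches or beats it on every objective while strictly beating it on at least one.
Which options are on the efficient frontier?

#5, #6, #7, #8, #9

#1: dominated by #4 (cost 416≤530, efficiency 82≥63, mass 697≤1944, torque 24.0≥16.3).
#2: dominated by #4 (cost 416≤469, efficiency 82≥80, mass 697≤1908, torque 24.0≥13.7).
#3: dominated by #7 (cost 403≤599, efficiency 95≥60, mass 232≤1434, torque 38.8≥37.7).
#4: dominated by #7 (cost 403≤416, efficiency 95≥82, mass 232≤697, torque 38.8≥24.0).
#5: not dominated.
#6: not dominated.
#7: not dominated (best efficiency).
#8: not dominated (best cost).
#9: not dominated (best mass).
#10: dominated by #7 (cost 403≤587, efficiency 95≥82, mass 232≤366, torque 38.8≥35.2).
#11: dominated by #7 (cost 403≤549, efficiency 95≥91, mass 232≤1078, torque 38.8≥18.0).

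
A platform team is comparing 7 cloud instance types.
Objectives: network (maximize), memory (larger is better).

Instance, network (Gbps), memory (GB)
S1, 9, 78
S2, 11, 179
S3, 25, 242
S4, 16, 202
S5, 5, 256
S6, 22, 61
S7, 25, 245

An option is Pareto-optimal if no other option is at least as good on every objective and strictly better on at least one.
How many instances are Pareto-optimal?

S1: dominated by S2 (network 11≥9, memory 179≥78).
S2: dominated by S3 (network 25≥11, memory 242≥179).
S3: dominated by S7 (network 25≥25, memory 245≥242).
S4: dominated by S3 (network 25≥16, memory 242≥202).
S5: not dominated (best memory).
S6: dominated by S3 (network 25≥22, memory 242≥61).
S7: not dominated.
Pareto-optimal: S5, S7 → 2.

2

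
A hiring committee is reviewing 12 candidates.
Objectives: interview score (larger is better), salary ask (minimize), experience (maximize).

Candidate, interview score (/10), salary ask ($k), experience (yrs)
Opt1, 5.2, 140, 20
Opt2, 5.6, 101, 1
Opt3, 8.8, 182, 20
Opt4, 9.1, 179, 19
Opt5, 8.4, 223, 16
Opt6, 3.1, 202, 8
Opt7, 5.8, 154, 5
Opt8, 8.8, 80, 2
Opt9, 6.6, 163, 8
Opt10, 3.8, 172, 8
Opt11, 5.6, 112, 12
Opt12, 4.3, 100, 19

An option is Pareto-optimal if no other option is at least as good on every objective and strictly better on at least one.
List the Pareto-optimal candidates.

Opt1, Opt3, Opt4, Opt7, Opt8, Opt9, Opt11, Opt12

Opt1: not dominated.
Opt2: dominated by Opt8 (interview score 8.8≥5.6, salary ask 80≤101, experience 2≥1).
Opt3: not dominated.
Opt4: not dominated (best interview score).
Opt5: dominated by Opt3 (interview score 8.8≥8.4, salary ask 182≤223, experience 20≥16).
Opt6: dominated by Opt1 (interview score 5.2≥3.1, salary ask 140≤202, experience 20≥8).
Opt7: not dominated.
Opt8: not dominated (best salary ask).
Opt9: not dominated.
Opt10: dominated by Opt1 (interview score 5.2≥3.8, salary ask 140≤172, experience 20≥8).
Opt11: not dominated.
Opt12: not dominated.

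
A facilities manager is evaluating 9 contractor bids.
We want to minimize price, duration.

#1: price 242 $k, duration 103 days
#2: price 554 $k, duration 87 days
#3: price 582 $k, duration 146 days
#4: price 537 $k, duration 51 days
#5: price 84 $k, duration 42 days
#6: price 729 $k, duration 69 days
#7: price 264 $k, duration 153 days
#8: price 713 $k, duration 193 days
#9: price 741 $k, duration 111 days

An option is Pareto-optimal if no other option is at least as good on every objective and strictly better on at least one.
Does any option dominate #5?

#1: worse on price (242 vs 84).
#2: worse on price (554 vs 84).
#3: worse on price (582 vs 84).
#4: worse on price (537 vs 84).
#6: worse on price (729 vs 84).
#7: worse on price (264 vs 84).
#8: worse on price (713 vs 84).
#9: worse on price (741 vs 84).
No option is at least as good as #5 on every objective and strictly better on one.

No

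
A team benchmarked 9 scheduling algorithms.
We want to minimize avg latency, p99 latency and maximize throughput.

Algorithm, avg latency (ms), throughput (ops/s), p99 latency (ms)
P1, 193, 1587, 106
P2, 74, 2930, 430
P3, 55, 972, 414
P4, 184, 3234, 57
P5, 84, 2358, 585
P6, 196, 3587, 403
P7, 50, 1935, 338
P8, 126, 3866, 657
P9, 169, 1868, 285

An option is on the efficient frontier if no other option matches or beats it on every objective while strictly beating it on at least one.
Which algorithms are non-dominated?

P2, P4, P6, P7, P8, P9

P1: dominated by P4 (avg latency 184≤193, throughput 3234≥1587, p99 latency 57≤106).
P2: not dominated.
P3: dominated by P7 (avg latency 50≤55, throughput 1935≥972, p99 latency 338≤414).
P4: not dominated (best p99 latency).
P5: dominated by P2 (avg latency 74≤84, throughput 2930≥2358, p99 latency 430≤585).
P6: not dominated.
P7: not dominated (best avg latency).
P8: not dominated (best throughput).
P9: not dominated.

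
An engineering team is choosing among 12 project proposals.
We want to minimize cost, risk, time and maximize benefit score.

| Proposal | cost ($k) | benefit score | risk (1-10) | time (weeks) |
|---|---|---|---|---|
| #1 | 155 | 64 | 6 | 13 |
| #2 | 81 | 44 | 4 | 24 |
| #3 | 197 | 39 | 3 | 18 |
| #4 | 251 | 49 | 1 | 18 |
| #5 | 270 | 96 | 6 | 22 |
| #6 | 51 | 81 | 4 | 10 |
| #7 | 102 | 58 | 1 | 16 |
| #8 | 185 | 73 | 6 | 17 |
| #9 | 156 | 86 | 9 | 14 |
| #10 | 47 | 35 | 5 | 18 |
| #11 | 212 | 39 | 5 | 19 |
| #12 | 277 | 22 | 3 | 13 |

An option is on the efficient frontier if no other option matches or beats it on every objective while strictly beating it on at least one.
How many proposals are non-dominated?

#1: dominated by #6 (cost 51≤155, benefit score 81≥64, risk 4≤6, time 10≤13).
#2: dominated by #6 (cost 51≤81, benefit score 81≥44, risk 4≤4, time 10≤24).
#3: dominated by #7 (cost 102≤197, benefit score 58≥39, risk 1≤3, time 16≤18).
#4: dominated by #7 (cost 102≤251, benefit score 58≥49, risk 1≤1, time 16≤18).
#5: not dominated (best benefit score).
#6: not dominated (best time).
#7: not dominated.
#8: dominated by #6 (cost 51≤185, benefit score 81≥73, risk 4≤6, time 10≤17).
#9: not dominated.
#10: not dominated (best cost).
#11: dominated by #3 (cost 197≤212, benefit score 39≥39, risk 3≤5, time 18≤19).
#12: not dominated.
Pareto-optimal: #5, #6, #7, #9, #10, #12 → 6.

6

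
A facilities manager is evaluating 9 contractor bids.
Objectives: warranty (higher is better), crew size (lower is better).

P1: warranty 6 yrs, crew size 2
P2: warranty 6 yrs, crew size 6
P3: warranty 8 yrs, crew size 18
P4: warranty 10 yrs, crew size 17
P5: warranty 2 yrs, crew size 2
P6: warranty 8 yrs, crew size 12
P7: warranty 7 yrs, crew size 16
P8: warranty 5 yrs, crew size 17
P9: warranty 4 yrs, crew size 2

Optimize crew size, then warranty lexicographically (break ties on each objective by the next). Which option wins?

First minimize crew size: best is 2, kept {P1, P5, P9}.
Then maximize warranty: best is 6, kept {P1}.

P1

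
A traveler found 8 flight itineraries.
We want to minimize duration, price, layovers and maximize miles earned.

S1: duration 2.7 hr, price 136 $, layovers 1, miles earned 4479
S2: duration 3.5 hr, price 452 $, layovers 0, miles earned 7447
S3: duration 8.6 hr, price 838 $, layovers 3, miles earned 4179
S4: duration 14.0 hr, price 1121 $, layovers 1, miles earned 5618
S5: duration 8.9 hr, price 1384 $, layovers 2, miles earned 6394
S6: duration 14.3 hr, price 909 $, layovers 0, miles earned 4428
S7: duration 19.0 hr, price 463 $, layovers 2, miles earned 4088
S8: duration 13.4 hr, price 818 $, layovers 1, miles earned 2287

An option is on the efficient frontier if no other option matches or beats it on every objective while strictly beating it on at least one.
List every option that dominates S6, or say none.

S2

S2: duration 3.5≤14.3, price 452≤909, layovers 0≤0, miles earned 7447≥4428 — dominates S6.
Others (S1, S3, S4, S5, S7, S8) are each worse than S6 on at least one objective.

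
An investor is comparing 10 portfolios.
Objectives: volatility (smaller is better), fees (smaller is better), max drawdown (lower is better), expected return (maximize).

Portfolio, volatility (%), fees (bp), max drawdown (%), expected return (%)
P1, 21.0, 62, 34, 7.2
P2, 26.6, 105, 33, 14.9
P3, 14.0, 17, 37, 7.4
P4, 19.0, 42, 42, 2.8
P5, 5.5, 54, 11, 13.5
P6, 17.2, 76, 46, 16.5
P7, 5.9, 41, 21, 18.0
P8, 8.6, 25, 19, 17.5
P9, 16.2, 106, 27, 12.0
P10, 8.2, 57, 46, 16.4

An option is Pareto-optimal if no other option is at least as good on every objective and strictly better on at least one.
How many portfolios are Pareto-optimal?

P1: dominated by P5 (volatility 5.5≤21.0, fees 54≤62, max drawdown 11≤34, expected return 13.5≥7.2).
P2: dominated by P7 (volatility 5.9≤26.6, fees 41≤105, max drawdown 21≤33, expected return 18.0≥14.9).
P3: not dominated (best fees).
P4: dominated by P3 (volatility 14.0≤19.0, fees 17≤42, max drawdown 37≤42, expected return 7.4≥2.8).
P5: not dominated (best volatility).
P6: dominated by P7 (volatility 5.9≤17.2, fees 41≤76, max drawdown 21≤46, expected return 18.0≥16.5).
P7: not dominated (best expected return).
P8: not dominated.
P9: dominated by P5 (volatility 5.5≤16.2, fees 54≤106, max drawdown 11≤27, expected return 13.5≥12.0).
P10: dominated by P7 (volatility 5.9≤8.2, fees 41≤57, max drawdown 21≤46, expected return 18.0≥16.4).
Pareto-optimal: P3, P5, P7, P8 → 4.

4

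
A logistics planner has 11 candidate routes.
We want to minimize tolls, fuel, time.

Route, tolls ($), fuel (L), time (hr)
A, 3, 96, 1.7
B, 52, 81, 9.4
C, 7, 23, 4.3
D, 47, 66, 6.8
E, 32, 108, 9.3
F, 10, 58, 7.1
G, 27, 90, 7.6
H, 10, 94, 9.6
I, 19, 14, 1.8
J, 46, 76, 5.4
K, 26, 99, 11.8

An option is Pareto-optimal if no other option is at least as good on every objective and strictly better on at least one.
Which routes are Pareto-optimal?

A: not dominated (best tolls).
B: dominated by C (tolls 7≤52, fuel 23≤81, time 4.3≤9.4).
C: not dominated.
D: dominated by C (tolls 7≤47, fuel 23≤66, time 4.3≤6.8).
E: dominated by A (tolls 3≤32, fuel 96≤108, time 1.7≤9.3).
F: dominated by C (tolls 7≤10, fuel 23≤58, time 4.3≤7.1).
G: dominated by C (tolls 7≤27, fuel 23≤90, time 4.3≤7.6).
H: dominated by C (tolls 7≤10, fuel 23≤94, time 4.3≤9.6).
I: not dominated (best fuel).
J: dominated by C (tolls 7≤46, fuel 23≤76, time 4.3≤5.4).
K: dominated by A (tolls 3≤26, fuel 96≤99, time 1.7≤11.8).

A, C, I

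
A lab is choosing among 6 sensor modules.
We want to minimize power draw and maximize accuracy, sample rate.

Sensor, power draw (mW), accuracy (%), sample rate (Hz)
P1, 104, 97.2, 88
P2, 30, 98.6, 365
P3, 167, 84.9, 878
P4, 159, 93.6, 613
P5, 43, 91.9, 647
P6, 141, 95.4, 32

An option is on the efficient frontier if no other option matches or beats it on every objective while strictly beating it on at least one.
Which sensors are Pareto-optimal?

P2, P3, P4, P5

P1: dominated by P2 (power draw 30≤104, accuracy 98.6≥97.2, sample rate 365≥88).
P2: not dominated (best power draw).
P3: not dominated (best sample rate).
P4: not dominated.
P5: not dominated.
P6: dominated by P1 (power draw 104≤141, accuracy 97.2≥95.4, sample rate 88≥32).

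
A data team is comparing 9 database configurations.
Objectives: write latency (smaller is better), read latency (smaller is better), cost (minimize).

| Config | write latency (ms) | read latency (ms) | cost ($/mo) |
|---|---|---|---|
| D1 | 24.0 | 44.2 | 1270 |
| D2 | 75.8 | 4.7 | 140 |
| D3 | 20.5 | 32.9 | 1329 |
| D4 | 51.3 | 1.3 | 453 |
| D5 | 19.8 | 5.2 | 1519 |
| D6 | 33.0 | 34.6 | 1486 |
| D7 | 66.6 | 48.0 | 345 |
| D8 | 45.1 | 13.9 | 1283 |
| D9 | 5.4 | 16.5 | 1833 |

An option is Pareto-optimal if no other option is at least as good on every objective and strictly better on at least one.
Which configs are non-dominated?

D1, D2, D3, D4, D5, D7, D8, D9

D1: not dominated.
D2: not dominated (best cost).
D3: not dominated.
D4: not dominated (best read latency).
D5: not dominated.
D6: dominated by D3 (write latency 20.5≤33.0, read latency 32.9≤34.6, cost 1329≤1486).
D7: not dominated.
D8: not dominated.
D9: not dominated (best write latency).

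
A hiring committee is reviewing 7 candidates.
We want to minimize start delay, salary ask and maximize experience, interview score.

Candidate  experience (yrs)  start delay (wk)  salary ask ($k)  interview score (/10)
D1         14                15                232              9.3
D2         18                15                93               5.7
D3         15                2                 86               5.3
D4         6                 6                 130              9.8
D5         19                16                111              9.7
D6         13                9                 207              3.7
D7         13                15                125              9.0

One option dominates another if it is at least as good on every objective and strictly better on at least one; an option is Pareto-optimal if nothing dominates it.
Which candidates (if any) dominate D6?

D3

D3: experience 15≥13, start delay 2≤9, salary ask 86≤207, interview score 5.3≥3.7 — dominates D6.
Others (D1, D2, D4, D5, D7) are each worse than D6 on at least one objective.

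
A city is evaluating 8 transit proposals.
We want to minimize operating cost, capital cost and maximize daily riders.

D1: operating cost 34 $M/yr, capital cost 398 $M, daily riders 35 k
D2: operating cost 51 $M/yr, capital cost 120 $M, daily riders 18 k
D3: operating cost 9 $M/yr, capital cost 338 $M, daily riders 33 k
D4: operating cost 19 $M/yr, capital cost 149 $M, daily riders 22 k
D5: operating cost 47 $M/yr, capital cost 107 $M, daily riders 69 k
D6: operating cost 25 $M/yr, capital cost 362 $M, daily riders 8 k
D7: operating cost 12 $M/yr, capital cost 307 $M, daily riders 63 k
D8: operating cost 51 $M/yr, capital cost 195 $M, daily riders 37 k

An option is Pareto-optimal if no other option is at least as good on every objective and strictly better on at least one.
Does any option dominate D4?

D1: worse on operating cost (34 vs 19).
D2: worse on operating cost (51 vs 19).
D3: worse on capital cost (338 vs 149).
D5: worse on operating cost (47 vs 19).
D6: worse on operating cost (25 vs 19).
D7: worse on capital cost (307 vs 149).
D8: worse on operating cost (51 vs 19).
No option is at least as good as D4 on every objective and strictly better on one.

No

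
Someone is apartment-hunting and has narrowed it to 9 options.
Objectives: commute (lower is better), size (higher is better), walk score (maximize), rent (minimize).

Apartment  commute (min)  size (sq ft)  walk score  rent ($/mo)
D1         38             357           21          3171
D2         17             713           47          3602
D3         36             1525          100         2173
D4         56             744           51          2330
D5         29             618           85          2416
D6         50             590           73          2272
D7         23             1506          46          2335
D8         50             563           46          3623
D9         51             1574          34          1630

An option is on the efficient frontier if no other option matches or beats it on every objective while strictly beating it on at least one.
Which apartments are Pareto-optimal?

D2, D3, D5, D7, D9

D1: dominated by D3 (commute 36≤38, size 1525≥357, walk score 100≥21, rent 2173≤3171).
D2: not dominated (best commute).
D3: not dominated (best walk score).
D4: dominated by D3 (commute 36≤56, size 1525≥744, walk score 100≥51, rent 2173≤2330).
D5: not dominated.
D6: dominated by D3 (commute 36≤50, size 1525≥590, walk score 100≥73, rent 2173≤2272).
D7: not dominated.
D8: dominated by D2 (commute 17≤50, size 713≥563, walk score 47≥46, rent 3602≤3623).
D9: not dominated (best size).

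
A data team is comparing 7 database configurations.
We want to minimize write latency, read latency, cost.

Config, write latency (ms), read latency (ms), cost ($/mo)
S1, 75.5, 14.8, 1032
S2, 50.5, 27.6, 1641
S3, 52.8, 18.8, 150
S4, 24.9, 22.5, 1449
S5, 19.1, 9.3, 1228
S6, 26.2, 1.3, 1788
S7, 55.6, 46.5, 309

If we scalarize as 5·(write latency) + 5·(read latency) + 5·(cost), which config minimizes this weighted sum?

S3

S1: 5·75.5 + 5·14.8 + 5·1032 = 5611.5
S2: 5·50.5 + 5·27.6 + 5·1641 = 8595.5
S3: 5·52.8 + 5·18.8 + 5·150 = 1108.0
S4: 5·24.9 + 5·22.5 + 5·1449 = 7482.0
S5: 5·19.1 + 5·9.3 + 5·1228 = 6282.0
S6: 5·26.2 + 5·1.3 + 5·1788 = 9077.5
S7: 5·55.6 + 5·46.5 + 5·309 = 2055.5
Lowest: S3 at 1108.0.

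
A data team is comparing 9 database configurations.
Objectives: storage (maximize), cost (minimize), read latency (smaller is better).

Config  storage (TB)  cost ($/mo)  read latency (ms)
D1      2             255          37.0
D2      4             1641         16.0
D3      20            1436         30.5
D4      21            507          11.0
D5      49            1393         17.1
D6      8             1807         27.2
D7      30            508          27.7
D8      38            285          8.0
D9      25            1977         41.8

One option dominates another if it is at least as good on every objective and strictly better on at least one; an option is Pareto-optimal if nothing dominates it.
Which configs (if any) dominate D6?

D4: storage 21≥8, cost 507≤1807, read latency 11.0≤27.2 — dominates D6.
D5: storage 49≥8, cost 1393≤1807, read latency 17.1≤27.2 — dominates D6.
D8: storage 38≥8, cost 285≤1807, read latency 8.0≤27.2 — dominates D6.
Others (D1, D2, D3, D7, D9) are each worse than D6 on at least one objective.

D4, D5, D8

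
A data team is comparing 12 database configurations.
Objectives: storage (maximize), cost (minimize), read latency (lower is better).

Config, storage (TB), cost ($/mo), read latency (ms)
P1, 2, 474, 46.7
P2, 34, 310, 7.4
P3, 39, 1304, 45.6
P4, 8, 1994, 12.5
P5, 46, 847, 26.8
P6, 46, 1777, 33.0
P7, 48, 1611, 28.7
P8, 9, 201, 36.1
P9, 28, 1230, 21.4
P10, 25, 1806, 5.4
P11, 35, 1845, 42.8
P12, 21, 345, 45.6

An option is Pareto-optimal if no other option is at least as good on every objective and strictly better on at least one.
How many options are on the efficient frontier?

5

P1: dominated by P2 (storage 34≥2, cost 310≤474, read latency 7.4≤46.7).
P2: not dominated.
P3: dominated by P5 (storage 46≥39, cost 847≤1304, read latency 26.8≤45.6).
P4: dominated by P2 (storage 34≥8, cost 310≤1994, read latency 7.4≤12.5).
P5: not dominated.
P6: dominated by P5 (storage 46≥46, cost 847≤1777, read latency 26.8≤33.0).
P7: not dominated (best storage).
P8: not dominated (best cost).
P9: dominated by P2 (storage 34≥28, cost 310≤1230, read latency 7.4≤21.4).
P10: not dominated (best read latency).
P11: dominated by P5 (storage 46≥35, cost 847≤1845, read latency 26.8≤42.8).
P12: dominated by P2 (storage 34≥21, cost 310≤345, read latency 7.4≤45.6).
Pareto-optimal: P2, P5, P7, P8, P10 → 5.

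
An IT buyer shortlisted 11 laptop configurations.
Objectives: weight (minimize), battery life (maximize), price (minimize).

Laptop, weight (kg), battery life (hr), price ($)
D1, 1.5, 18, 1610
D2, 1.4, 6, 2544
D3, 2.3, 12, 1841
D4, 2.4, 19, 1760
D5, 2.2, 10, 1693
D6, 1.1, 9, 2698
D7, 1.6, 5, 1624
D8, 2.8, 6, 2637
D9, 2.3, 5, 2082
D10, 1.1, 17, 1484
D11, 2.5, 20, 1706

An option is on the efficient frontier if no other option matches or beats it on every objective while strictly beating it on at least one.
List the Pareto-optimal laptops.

D1, D4, D10, D11

D1: not dominated.
D2: dominated by D10 (weight 1.1≤1.4, battery life 17≥6, price 1484≤2544).
D3: dominated by D1 (weight 1.5≤2.3, battery life 18≥12, price 1610≤1841).
D4: not dominated.
D5: dominated by D1 (weight 1.5≤2.2, battery life 18≥10, price 1610≤1693).
D6: dominated by D10 (weight 1.1≤1.1, battery life 17≥9, price 1484≤2698).
D7: dominated by D1 (weight 1.5≤1.6, battery life 18≥5, price 1610≤1624).
D8: dominated by D1 (weight 1.5≤2.8, battery life 18≥6, price 1610≤2637).
D9: dominated by D1 (weight 1.5≤2.3, battery life 18≥5, price 1610≤2082).
D10: not dominated (best price).
D11: not dominated (best battery life).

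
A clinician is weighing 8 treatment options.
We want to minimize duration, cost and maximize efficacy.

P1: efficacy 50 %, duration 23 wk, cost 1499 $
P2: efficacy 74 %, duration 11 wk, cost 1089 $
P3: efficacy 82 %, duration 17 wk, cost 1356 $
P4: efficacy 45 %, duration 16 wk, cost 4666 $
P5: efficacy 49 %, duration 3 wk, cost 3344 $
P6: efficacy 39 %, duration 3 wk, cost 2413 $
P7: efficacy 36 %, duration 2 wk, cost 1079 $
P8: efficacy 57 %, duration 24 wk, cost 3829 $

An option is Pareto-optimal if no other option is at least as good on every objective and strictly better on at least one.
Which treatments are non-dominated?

P1: dominated by P2 (efficacy 74≥50, duration 11≤23, cost 1089≤1499).
P2: not dominated.
P3: not dominated (best efficacy).
P4: dominated by P2 (efficacy 74≥45, duration 11≤16, cost 1089≤4666).
P5: not dominated.
P6: not dominated.
P7: not dominated (best duration).
P8: dominated by P2 (efficacy 74≥57, duration 11≤24, cost 1089≤3829).

P2, P3, P5, P6, P7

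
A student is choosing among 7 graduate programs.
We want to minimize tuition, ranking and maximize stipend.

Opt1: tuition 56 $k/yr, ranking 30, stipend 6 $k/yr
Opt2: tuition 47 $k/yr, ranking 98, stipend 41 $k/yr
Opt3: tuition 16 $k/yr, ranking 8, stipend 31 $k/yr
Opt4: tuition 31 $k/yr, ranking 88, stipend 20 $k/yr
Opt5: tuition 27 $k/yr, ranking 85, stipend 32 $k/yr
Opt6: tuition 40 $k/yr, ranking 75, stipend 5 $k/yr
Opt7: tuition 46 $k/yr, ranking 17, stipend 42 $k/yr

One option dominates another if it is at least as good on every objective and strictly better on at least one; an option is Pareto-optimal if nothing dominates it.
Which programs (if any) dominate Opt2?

Opt7: tuition 46≤47, ranking 17≤98, stipend 42≥41 — dominates Opt2.
Others (Opt1, Opt3, Opt4, Opt5, Opt6) are each worse than Opt2 on at least one objective.

Opt7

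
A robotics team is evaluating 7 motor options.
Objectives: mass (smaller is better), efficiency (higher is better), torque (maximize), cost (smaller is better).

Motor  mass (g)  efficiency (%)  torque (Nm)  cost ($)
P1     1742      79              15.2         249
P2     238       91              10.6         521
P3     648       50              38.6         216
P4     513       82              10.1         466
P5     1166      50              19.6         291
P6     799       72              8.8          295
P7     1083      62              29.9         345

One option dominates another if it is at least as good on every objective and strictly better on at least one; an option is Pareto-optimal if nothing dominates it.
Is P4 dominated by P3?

No

P3 vs P4: P3 is worse on mass (648 vs 513), so it does not dominate P4.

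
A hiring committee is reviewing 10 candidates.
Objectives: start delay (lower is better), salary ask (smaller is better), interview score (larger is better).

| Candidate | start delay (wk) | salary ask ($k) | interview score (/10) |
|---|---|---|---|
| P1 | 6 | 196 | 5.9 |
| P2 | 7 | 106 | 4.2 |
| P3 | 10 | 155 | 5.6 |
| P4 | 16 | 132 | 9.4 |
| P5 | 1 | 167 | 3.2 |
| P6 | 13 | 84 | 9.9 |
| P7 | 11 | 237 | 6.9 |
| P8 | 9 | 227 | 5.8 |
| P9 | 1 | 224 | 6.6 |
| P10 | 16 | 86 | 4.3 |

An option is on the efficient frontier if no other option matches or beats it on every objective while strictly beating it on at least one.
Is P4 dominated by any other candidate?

P6 vs P4: start delay 13≤16, salary ask 84≤132, interview score 9.9≥9.4 — P6 is at least as good on every objective and strictly better on at least one, so P6 dominates P4.

Yes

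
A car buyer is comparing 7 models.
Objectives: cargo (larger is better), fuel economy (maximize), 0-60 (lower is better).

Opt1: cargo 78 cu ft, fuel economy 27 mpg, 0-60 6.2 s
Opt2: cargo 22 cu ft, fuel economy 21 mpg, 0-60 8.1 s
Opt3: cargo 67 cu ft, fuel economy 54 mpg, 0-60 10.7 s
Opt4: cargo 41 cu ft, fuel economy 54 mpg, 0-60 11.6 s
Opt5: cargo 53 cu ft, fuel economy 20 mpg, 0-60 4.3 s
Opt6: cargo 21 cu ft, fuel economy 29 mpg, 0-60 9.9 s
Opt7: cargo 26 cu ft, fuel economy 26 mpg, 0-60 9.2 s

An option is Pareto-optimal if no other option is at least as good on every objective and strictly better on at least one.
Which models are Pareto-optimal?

Opt1: not dominated (best cargo).
Opt2: dominated by Opt1 (cargo 78≥22, fuel economy 27≥21, 0-60 6.2≤8.1).
Opt3: not dominated.
Opt4: dominated by Opt3 (cargo 67≥41, fuel economy 54≥54, 0-60 10.7≤11.6).
Opt5: not dominated (best 0-60).
Opt6: not dominated.
Opt7: dominated by Opt1 (cargo 78≥26, fuel economy 27≥26, 0-60 6.2≤9.2).

Opt1, Opt3, Opt5, Opt6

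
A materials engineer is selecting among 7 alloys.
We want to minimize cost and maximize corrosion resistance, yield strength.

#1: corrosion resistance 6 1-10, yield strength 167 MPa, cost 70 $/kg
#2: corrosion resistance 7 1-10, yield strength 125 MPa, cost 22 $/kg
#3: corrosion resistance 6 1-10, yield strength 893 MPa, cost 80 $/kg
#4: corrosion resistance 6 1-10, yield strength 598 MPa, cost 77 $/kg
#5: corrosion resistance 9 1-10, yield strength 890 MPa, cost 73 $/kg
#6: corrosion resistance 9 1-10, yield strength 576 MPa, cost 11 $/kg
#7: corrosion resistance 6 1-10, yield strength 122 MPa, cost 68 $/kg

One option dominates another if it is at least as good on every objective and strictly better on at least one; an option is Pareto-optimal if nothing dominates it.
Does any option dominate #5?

No

#1: worse on corrosion resistance (6 vs 9).
#2: worse on corrosion resistance (7 vs 9).
#3: worse on corrosion resistance (6 vs 9).
#4: worse on corrosion resistance (6 vs 9).
#6: worse on yield strength (576 vs 890).
#7: worse on corrosion resistance (6 vs 9).
No option is at least as good as #5 on every objective and strictly better on one.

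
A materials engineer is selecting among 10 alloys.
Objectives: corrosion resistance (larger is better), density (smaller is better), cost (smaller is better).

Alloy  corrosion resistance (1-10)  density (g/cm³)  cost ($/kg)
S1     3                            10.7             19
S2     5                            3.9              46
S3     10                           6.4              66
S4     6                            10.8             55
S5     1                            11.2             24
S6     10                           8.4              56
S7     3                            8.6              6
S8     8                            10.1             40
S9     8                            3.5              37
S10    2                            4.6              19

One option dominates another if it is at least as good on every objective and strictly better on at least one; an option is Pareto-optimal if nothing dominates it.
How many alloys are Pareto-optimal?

5

S1: dominated by S7 (corrosion resistance 3≥3, density 8.6≤10.7, cost 6≤19).
S2: dominated by S9 (corrosion resistance 8≥5, density 3.5≤3.9, cost 37≤46).
S3: not dominated.
S4: dominated by S8 (corrosion resistance 8≥6, density 10.1≤10.8, cost 40≤55).
S5: dominated by S1 (corrosion resistance 3≥1, density 10.7≤11.2, cost 19≤24).
S6: not dominated.
S7: not dominated (best cost).
S8: dominated by S9 (corrosion resistance 8≥8, density 3.5≤10.1, cost 37≤40).
S9: not dominated (best density).
S10: not dominated.
Pareto-optimal: S3, S6, S7, S9, S10 → 5.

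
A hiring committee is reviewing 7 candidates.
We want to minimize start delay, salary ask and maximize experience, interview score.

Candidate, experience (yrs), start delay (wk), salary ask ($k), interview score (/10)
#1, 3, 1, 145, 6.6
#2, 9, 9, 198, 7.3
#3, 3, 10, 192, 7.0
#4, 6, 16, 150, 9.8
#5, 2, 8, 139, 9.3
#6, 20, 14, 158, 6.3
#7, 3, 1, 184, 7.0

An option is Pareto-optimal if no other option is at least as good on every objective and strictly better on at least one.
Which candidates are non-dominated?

#1: not dominated.
#2: not dominated.
#3: dominated by #7 (experience 3≥3, start delay 1≤10, salary ask 184≤192, interview score 7.0≥7.0).
#4: not dominated (best interview score).
#5: not dominated (best salary ask).
#6: not dominated (best experience).
#7: not dominated.

#1, #2, #4, #5, #6, #7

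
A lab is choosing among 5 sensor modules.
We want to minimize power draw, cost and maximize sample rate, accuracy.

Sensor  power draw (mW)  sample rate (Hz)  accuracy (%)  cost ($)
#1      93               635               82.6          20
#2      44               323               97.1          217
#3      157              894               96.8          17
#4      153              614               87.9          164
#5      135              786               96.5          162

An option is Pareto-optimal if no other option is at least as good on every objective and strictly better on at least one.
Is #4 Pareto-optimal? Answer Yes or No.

#5 vs #4: power draw 135≤153, sample rate 786≥614, accuracy 96.5≥87.9, cost 162≤164 — #5 is at least as good on every objective and strictly better on at least one, so #5 dominates #4.

No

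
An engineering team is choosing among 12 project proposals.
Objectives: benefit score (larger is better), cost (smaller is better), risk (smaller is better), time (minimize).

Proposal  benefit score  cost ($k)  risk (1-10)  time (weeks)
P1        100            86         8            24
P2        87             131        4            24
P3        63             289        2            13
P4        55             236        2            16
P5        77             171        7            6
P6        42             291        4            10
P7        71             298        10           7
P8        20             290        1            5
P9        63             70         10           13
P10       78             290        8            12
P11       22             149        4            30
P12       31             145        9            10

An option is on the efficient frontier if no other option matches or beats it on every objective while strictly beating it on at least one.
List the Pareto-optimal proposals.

P1, P2, P3, P4, P5, P6, P8, P9, P10, P12

P1: not dominated (best benefit score).
P2: not dominated.
P3: not dominated.
P4: not dominated.
P5: not dominated.
P6: not dominated.
P7: dominated by P5 (benefit score 77≥71, cost 171≤298, risk 7≤10, time 6≤7).
P8: not dominated (best risk).
P9: not dominated (best cost).
P10: not dominated.
P11: dominated by P2 (benefit score 87≥22, cost 131≤149, risk 4≤4, time 24≤30).
P12: not dominated.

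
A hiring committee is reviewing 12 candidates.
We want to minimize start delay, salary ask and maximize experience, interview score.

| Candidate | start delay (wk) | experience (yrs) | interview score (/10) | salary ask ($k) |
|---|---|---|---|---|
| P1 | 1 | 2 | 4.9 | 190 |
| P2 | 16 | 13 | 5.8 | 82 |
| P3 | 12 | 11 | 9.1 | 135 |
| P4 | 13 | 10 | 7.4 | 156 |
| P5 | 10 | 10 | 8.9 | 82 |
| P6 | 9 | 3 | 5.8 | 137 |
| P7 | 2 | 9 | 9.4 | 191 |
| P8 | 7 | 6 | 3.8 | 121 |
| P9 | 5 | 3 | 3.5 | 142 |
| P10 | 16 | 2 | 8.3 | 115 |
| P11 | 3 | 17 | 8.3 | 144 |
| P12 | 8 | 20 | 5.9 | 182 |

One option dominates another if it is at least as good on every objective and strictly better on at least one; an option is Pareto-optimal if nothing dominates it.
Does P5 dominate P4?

P5 vs P4: start delay 10≤13, experience 10≥10, interview score 8.9≥7.4, salary ask 82≤156 — P5 is at least as good on every objective with at least one strict improvement.

Yes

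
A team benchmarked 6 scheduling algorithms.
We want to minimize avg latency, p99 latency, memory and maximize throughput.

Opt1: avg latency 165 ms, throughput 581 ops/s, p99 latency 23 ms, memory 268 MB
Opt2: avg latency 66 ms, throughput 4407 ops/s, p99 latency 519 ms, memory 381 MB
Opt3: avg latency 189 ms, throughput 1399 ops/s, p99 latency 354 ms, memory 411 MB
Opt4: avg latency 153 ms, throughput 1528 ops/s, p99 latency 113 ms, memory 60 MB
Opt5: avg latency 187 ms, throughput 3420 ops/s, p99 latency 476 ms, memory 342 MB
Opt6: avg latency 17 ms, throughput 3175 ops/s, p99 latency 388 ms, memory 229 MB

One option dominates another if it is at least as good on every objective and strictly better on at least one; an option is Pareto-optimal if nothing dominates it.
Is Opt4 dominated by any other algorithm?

Opt1: worse on avg latency (165 vs 153).
Opt2: worse on p99 latency (519 vs 113).
Opt3: worse on avg latency (189 vs 153).
Opt5: worse on avg latency (187 vs 153).
Opt6: worse on p99 latency (388 vs 113).
No option is at least as good as Opt4 on every objective and strictly better on one.

No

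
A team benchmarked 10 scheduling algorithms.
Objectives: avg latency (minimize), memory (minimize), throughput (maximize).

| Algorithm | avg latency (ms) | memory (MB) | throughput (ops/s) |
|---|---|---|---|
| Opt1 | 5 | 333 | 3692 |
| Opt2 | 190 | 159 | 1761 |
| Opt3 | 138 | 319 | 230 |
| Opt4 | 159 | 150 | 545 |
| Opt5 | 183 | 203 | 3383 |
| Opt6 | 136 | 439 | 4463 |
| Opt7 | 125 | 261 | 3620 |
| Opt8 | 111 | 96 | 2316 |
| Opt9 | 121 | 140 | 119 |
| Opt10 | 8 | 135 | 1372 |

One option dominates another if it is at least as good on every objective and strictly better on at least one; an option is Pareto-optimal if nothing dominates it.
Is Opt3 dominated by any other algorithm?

Opt7 vs Opt3: avg latency 125≤138, memory 261≤319, throughput 3620≥230 — Opt7 is at least as good on every objective and strictly better on at least one, so Opt7 dominates Opt3.

Yes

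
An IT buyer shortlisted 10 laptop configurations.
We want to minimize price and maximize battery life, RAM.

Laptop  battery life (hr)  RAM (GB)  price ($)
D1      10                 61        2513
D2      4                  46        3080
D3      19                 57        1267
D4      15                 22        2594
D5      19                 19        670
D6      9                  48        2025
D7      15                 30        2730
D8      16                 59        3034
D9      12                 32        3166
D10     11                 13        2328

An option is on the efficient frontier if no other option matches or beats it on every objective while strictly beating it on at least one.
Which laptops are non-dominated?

D1: not dominated (best RAM).
D2: dominated by D1 (battery life 10≥4, RAM 61≥46, price 2513≤3080).
D3: not dominated.
D4: dominated by D3 (battery life 19≥15, RAM 57≥22, price 1267≤2594).
D5: not dominated (best price).
D6: dominated by D3 (battery life 19≥9, RAM 57≥48, price 1267≤2025).
D7: dominated by D3 (battery life 19≥15, RAM 57≥30, price 1267≤2730).
D8: not dominated.
D9: dominated by D3 (battery life 19≥12, RAM 57≥32, price 1267≤3166).
D10: dominated by D3 (battery life 19≥11, RAM 57≥13, price 1267≤2328).

D1, D3, D5, D8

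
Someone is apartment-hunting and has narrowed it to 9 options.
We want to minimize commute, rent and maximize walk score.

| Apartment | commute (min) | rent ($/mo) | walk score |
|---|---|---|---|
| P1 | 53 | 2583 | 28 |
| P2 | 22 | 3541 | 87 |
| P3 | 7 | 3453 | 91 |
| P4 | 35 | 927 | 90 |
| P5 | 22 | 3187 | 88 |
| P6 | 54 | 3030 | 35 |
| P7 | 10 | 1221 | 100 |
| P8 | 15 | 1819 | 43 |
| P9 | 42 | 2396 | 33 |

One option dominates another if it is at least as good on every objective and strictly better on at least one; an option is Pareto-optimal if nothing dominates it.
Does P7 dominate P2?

P7 vs P2: commute 10≤22, rent 1221≤3541, walk score 100≥87 — P7 is at least as good on every objective with at least one strict improvement.

Yes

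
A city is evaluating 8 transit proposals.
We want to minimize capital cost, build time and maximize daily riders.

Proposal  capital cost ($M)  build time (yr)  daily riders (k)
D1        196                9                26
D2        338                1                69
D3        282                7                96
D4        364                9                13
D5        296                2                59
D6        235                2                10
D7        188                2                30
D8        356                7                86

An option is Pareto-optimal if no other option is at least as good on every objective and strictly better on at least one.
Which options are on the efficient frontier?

D2, D3, D5, D7

D1: dominated by D7 (capital cost 188≤196, build time 2≤9, daily riders 30≥26).
D2: not dominated (best build time).
D3: not dominated (best daily riders).
D4: dominated by D1 (capital cost 196≤364, build time 9≤9, daily riders 26≥13).
D5: not dominated.
D6: dominated by D7 (capital cost 188≤235, build time 2≤2, daily riders 30≥10).
D7: not dominated (best capital cost).
D8: dominated by D3 (capital cost 282≤356, build time 7≤7, daily riders 96≥86).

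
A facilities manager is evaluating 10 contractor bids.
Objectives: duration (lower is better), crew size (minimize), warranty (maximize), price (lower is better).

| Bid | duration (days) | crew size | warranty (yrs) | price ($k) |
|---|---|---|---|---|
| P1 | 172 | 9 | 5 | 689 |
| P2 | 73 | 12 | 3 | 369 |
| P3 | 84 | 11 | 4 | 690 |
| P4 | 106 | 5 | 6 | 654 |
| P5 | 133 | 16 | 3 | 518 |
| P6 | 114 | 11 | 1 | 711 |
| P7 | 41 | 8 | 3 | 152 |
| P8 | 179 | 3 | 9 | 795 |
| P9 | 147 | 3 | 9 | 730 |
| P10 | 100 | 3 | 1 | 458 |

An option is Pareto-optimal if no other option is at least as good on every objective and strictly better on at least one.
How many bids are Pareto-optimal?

5

P1: dominated by P4 (duration 106≤172, crew size 5≤9, warranty 6≥5, price 654≤689).
P2: dominated by P7 (duration 41≤73, crew size 8≤12, warranty 3≥3, price 152≤369).
P3: not dominated.
P4: not dominated.
P5: dominated by P2 (duration 73≤133, crew size 12≤16, warranty 3≥3, price 369≤518).
P6: dominated by P3 (duration 84≤114, crew size 11≤11, warranty 4≥1, price 690≤711).
P7: not dominated (best duration).
P8: dominated by P9 (duration 147≤179, crew size 3≤3, warranty 9≥9, price 730≤795).
P9: not dominated.
P10: not dominated.
Pareto-optimal: P3, P4, P7, P9, P10 → 5.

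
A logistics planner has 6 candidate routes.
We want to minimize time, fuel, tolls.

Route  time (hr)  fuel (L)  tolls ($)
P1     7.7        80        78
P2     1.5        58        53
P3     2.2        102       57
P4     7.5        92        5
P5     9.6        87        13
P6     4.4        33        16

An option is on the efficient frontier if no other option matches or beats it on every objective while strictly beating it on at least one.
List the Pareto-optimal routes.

P1: dominated by P2 (time 1.5≤7.7, fuel 58≤80, tolls 53≤78).
P2: not dominated (best time).
P3: dominated by P2 (time 1.5≤2.2, fuel 58≤102, tolls 53≤57).
P4: not dominated (best tolls).
P5: not dominated.
P6: not dominated (best fuel).

P2, P4, P5, P6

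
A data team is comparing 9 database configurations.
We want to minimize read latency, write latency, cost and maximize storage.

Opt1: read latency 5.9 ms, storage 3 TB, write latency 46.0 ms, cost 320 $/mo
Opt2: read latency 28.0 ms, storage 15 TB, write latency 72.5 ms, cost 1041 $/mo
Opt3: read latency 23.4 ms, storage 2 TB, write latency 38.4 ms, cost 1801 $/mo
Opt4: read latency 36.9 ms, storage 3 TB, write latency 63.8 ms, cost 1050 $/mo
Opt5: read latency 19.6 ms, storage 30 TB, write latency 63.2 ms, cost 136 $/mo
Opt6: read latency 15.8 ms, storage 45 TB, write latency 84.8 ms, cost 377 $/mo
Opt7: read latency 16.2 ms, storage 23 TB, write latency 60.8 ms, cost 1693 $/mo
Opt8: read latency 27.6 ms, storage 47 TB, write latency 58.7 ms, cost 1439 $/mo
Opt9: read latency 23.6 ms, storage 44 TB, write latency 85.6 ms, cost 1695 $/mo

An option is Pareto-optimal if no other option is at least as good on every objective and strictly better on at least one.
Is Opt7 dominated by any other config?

No

Opt1: worse on storage (3 vs 23).
Opt2: worse on read latency (28.0 vs 16.2).
Opt3: worse on read latency (23.4 vs 16.2).
Opt4: worse on read latency (36.9 vs 16.2).
Opt5: worse on read latency (19.6 vs 16.2).
Opt6: worse on write latency (84.8 vs 60.8).
Opt8: worse on read latency (27.6 vs 16.2).
Opt9: worse on read latency (23.6 vs 16.2).
No option is at least as good as Opt7 on every objective and strictly better on one.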